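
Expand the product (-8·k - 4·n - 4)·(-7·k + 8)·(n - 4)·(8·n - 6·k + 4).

(-8·k - 4·n - 4)·(-7·k + 8)·(n - 4)·(8·n - 6·k + 4)
= (56·k² - 64·k + 28·k·n - 32·n + 28·k - 32)·(n - 4)·(8·n - 6·k + 4)    [distributive law]
= (56·k² - 36·k + 28·k·n - 32·n - 32)·(n - 4)·(8·n - 6·k + 4)    [combine like terms]
= (56·k²·n - 224·k² - 36·k·n + 144·k + 28·k·n² - 112·k·n - 32·n² + 128·n - 32·n + 128)·(8·n - 6·k + 4)    [distributive law]
= (56·k²·n - 224·k² - 148·k·n + 144·k + 28·k·n² - 32·n² + 96·n + 128)·(8·n - 6·k + 4)    [combine like terms]
= 448·k²·n² - 336·k³·n + 224·k²·n - 1792·k²·n + 1344·k³ - 896·k² - 1184·k·n² + 888·k²·n - 592·k·n + 1152·k·n - 864·k² + 576·k + 224·k·n³ - 168·k²·n² + 112·k·n² - 256·n³ + 192·k·n² - 128·n² + 768·n² - 576·k·n + 384·n + 1024·n - 768·k + 512    [distributive law]
= 280·k²·n² - 336·k³·n - 680·k²·n + 1344·k³ - 1760·k² - 880·k·n² - 16·k·n - 192·k + 224·k·n³ - 256·n³ + 640·n² + 1408·n + 512    [combine like terms]

280·k²·n² - 336·k³·n - 680·k²·n + 1344·k³ - 1760·k² - 880·k·n² - 16·k·n - 192·k + 224·k·n³ - 256·n³ + 640·n² + 1408·n + 512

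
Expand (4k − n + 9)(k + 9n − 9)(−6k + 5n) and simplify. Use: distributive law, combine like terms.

(4k − n + 9)(k + 9n − 9)(−6k + 5n)
= (4k^2 + 36kn − 36k − kn − 9n^2 + 9n + 9k + 81n − 81)(−6k + 5n)    [distributive law]
= (4k^2 + 35kn − 27k − 9n^2 + 90n − 81)(−6k + 5n)    [combine like terms]
= −24k^3 + 20k^2n − 210k^2n + 175kn^2 + 162k^2 − 135kn + 54kn^2 − 45n^3 − 540kn + 450n^2 + 486k − 405n    [distributive law]
= −24k^3 − 190k^2n + 229kn^2 + 162k^2 − 675kn − 45n^3 + 450n^2 + 486k − 405n    [combine like terms]

−24k^3 − 190k^2n + 229kn^2 + 162k^2 − 675kn − 45n^3 + 450n^2 + 486k − 405n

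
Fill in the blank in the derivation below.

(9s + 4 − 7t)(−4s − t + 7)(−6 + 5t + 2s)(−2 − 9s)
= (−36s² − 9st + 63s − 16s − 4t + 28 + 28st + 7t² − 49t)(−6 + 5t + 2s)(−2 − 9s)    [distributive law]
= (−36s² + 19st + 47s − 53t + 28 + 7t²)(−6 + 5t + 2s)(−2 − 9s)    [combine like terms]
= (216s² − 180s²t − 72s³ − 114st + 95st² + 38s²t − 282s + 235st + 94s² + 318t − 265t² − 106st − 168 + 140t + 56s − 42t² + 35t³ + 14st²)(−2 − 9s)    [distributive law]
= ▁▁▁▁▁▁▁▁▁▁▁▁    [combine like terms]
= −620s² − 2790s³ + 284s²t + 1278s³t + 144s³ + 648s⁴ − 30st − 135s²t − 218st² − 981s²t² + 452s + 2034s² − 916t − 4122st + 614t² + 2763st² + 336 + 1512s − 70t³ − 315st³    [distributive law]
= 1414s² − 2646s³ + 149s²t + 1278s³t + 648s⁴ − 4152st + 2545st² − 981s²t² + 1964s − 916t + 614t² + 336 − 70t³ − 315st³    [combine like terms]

By combine like terms:

(310s² − 142s²t − 72s³ + 15st + 109st² − 226s + 458t − 307t² − 168 + 35t³)(−2 − 9s)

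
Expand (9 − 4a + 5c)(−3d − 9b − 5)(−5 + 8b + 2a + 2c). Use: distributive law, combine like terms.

135d − 216bd − 114ad + 21cd + 45b − 648b^2 − 182ab − 137bc + 225 − 190a + 35c + 96abd + 24a^2d − 6acd + 288ab^2 + 72a^2b − 18abc + 40a^2 − 10ac − 120bcd − 30c^2d − 360b^2c − 90bc^2 − 50c^2

(9 − 4a + 5c)(−3d − 9b − 5)(−5 + 8b + 2a + 2c)
= (−27d − 81b − 45 + 12ad + 36ab + 20a − 15cd − 45bc − 25c)(−5 + 8b + 2a + 2c)    [distributive law]
= 135d − 216bd − 54ad − 54cd + 405b − 648b^2 − 162ab − 162bc + 225 − 360b − 90a − 90c − 60ad + 96abd + 24a^2d + 24acd − 180ab + 288ab^2 + 72a^2b + 72abc − 100a + 160ab + 40a^2 + 40ac + 75cd − 120bcd − 30acd − 30c^2d + 225bc − 360b^2c − 90abc − 90bc^2 + 125c − 200bc − 50ac − 50c^2    [distributive law]
= 135d − 216bd − 114ad + 21cd + 45b − 648b^2 − 182ab − 137bc + 225 − 190a + 35c + 96abd + 24a^2d − 6acd + 288ab^2 + 72a^2b − 18abc + 40a^2 − 10ac − 120bcd − 30c^2d − 360b^2c − 90bc^2 − 50c^2    [combine like terms]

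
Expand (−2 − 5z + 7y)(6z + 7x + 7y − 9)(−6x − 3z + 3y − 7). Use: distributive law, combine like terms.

89xz + 111z^2 + 281yz − 285z + 84x^2 + 77xy − 10x − 574y^2 + 593y − 126 + 285xz^2 + 90z^3 − 111yz^2 + 210x^2z − 294xyz − 126y^2z − 294x^2y − 147xy^2 + 147y^3

(−2 − 5z + 7y)(6z + 7x + 7y − 9)(−6x − 3z + 3y − 7)
= (−12z − 14x − 14y + 18 − 30z^2 − 35xz − 35yz + 45z + 42yz + 49xy + 49y^2 − 63y)(−6x − 3z + 3y − 7)    [distributive law]
= (33z − 14x − 77y + 18 − 30z^2 − 35xz + 7yz + 49xy + 49y^2)(−6x − 3z + 3y − 7)    [combine like terms]
= −198xz − 99z^2 + 99yz − 231z + 84x^2 + 42xz − 42xy + 98x + 462xy + 231yz − 231y^2 + 539y − 108x − 54z + 54y − 126 + 180xz^2 + 90z^3 − 90yz^2 + 210z^2 + 210x^2z + 105xz^2 − 105xyz + 245xz − 42xyz − 21yz^2 + 21y^2z − 49yz − 294x^2y − 147xyz + 147xy^2 − 343xy − 294xy^2 − 147y^2z + 147y^3 − 343y^2    [distributive law]
= 89xz + 111z^2 + 281yz − 285z + 84x^2 + 77xy − 10x − 574y^2 + 593y − 126 + 285xz^2 + 90z^3 − 111yz^2 + 210x^2z − 294xyz − 126y^2z − 294x^2y − 147xy^2 + 147y^3    [combine like terms]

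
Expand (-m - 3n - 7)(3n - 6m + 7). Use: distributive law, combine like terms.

15mn + 6m² + 35m - 9n² - 42n - 49

(-m - 3n - 7)(3n - 6m + 7)
= -3mn + 6m² - 7m - 9n² + 18mn - 21n - 21n + 42m - 49    [distributive law]
= 15mn + 6m² + 35m - 9n² - 42n - 49    [combine like terms]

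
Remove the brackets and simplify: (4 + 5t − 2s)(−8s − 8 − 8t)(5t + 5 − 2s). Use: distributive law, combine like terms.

−56st − 16s + 112s^2 − 520t − 160 − 560t^2 − 40st^2 + 128s^2t − 200t^3 − 32s^3

(4 + 5t − 2s)(−8s − 8 − 8t)(5t + 5 − 2s)
= (−32s − 32 − 32t − 40st − 40t − 40t^2 + 16s^2 + 16s + 16st)(5t + 5 − 2s)    [distributive law]
= (−16s − 32 − 72t − 24st − 40t^2 + 16s^2)(5t + 5 − 2s)    [combine like terms]
= −80st − 80s + 32s^2 − 160t − 160 + 64s − 360t^2 − 360t + 144st − 120st^2 − 120st + 48s^2t − 200t^3 − 200t^2 + 80st^2 + 80s^2t + 80s^2 − 32s^3    [distributive law]
= −56st − 16s + 112s^2 − 520t − 160 − 560t^2 − 40st^2 + 128s^2t − 200t^3 − 32s^3    [combine like terms]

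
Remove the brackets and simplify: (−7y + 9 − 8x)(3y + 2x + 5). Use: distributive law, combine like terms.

−21y^2 − 38xy − 8y − 22x + 45 − 16x^2

(−7y + 9 − 8x)(3y + 2x + 5)
= −21y^2 − 14xy − 35y + 27y + 18x + 45 − 24xy − 16x^2 − 40x    [distributive law]
= −21y^2 − 38xy − 8y − 22x + 45 − 16x^2    [combine like terms]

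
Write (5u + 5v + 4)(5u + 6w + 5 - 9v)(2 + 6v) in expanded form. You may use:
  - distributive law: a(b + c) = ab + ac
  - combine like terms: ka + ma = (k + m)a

(5u + 5v + 4)(5u + 6w + 5 - 9v)(2 + 6v)
= (25u² + 30uw + 25u - 45uv + 25uv + 30vw + 25v - 45v² + 20u + 24w + 20 - 36v)(2 + 6v)    [distributive law]
= (25u² + 30uw + 45u - 20uv + 30vw - 11v - 45v² + 24w + 20)(2 + 6v)    [combine like terms]
= 50u² + 150u²v + 60uw + 180uvw + 90u + 270uv - 40uv - 120uv² + 60vw + 180v²w - 22v - 66v² - 90v² - 270v³ + 48w + 144vw + 40 + 120v    [distributive law]
= 50u² + 150u²v + 60uw + 180uvw + 90u + 230uv - 120uv² + 204vw + 180v²w + 98v - 156v² - 270v³ + 48w + 40    [combine like terms]

50u² + 150u²v + 60uw + 180uvw + 90u + 230uv - 120uv² + 204vw + 180v²w + 98v - 156v² - 270v³ + 48w + 40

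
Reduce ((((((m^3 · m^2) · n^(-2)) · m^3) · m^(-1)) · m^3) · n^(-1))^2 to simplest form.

m^20·n^(-6)

((((((m^3 · m^2) · n^(-2)) · m^3) · m^(-1)) · m^3) · n^(-1))^2
= ((((((m^3 · m^2) · n^(-2)) · m^3) · m^(-1)) · m^3)^2) · ((n^(-1))^2)    [power of a product]
= ((((((m^3 · m^2) · n^(-2)) · m^3) · m^(-1))^2) · ((m^3)^2)) · ((n^(-1))^2)    [power of a product]
= ((((((m^3 · m^2) · n^(-2)) · m^3)^2) · ((m^(-1))^2)) · ((m^3)^2)) · ((n^(-1))^2)    [power of a product]
= ((((((m^3 · m^2) · n^(-2))^2) · ((m^3)^2)) · ((m^(-1))^2)) · ((m^3)^2)) · ((n^(-1))^2)    [power of a product]
= ((((((m^3 · m^2)^2) · ((n^(-2))^2)) · ((m^3)^2)) · ((m^(-1))^2)) · ((m^3)^2)) · ((n^(-1))^2)    [power of a product]
= (((((((m^3)^2) · ((m^2)^2)) · ((n^(-2))^2)) · ((m^3)^2)) · ((m^(-1))^2)) · ((m^3)^2)) · ((n^(-1))^2)    [power of a product]
= (((((m^6 · ((m^2)^2)) · ((n^(-2))^2)) · ((m^3)^2)) · ((m^(-1))^2)) · ((m^3)^2)) · ((n^(-1))^2)    [power of a power]
= (((((m^6 · m^4) · ((n^(-2))^2)) · ((m^3)^2)) · ((m^(-1))^2)) · ((m^3)^2)) · ((n^(-1))^2)    [power of a power]
= ((((m^10 · ((n^(-2))^2)) · ((m^3)^2)) · ((m^(-1))^2)) · ((m^3)^2)) · ((n^(-1))^2)    [product of powers]
= ((((m^10 · n^(-4)) · ((m^3)^2)) · ((m^(-1))^2)) · ((m^3)^2)) · ((n^(-1))^2)    [power of a power]
= ((((m^10 · n^(-4)) · m^6) · ((m^(-1))^2)) · ((m^3)^2)) · ((n^(-1))^2)    [power of a power]
= ((((m^10 · n^(-4)) · m^6) · m^(-2)) · ((m^3)^2)) · ((n^(-1))^2)    [power of a power]
= ((((m^10 · n^(-4)) · m^6) · m^(-2)) · m^6) · ((n^(-1))^2)    [power of a power]
= ((((m^10 · n^(-4)) · m^6) · m^(-2)) · m^6) · n^(-2)    [power of a power]
= m^20·n^(-6)    [product of powers]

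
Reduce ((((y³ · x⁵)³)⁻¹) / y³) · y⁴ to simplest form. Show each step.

x⁻¹⁵·y⁻⁸

((((y³ · x⁵)³)⁻¹) / y³) · y⁴
= (((y³ · x⁵)⁻³) / y³) · y⁴    [power of a power]
= ((((y³)⁻³) · ((x⁵)⁻³)) / y³) · y⁴    [power of a product]
= ((y⁻⁹ · ((x⁵)⁻³)) / y³) · y⁴    [power of a power]
= ((y⁻⁹ · x⁻¹⁵) / y³) · y⁴    [power of a power]
= x⁻¹⁵·y⁻⁸    [quotient of powers; product of powers]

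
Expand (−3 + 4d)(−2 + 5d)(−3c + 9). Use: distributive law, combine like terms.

−18c + 54 + 69cd − 207d − 60cd^2 + 180d^2

(−3 + 4d)(−2 + 5d)(−3c + 9)
= (6 − 15d − 8d + 20d^2)(−3c + 9)    [distributive law]
= (6 − 23d + 20d^2)(−3c + 9)    [combine like terms]
= −18c + 54 + 69cd − 207d − 60cd^2 + 180d^2    [distributive law]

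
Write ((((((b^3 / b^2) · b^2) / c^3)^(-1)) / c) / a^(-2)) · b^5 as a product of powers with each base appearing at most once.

((((((b^3 / b^2) · b^2) / c^3)^(-1)) / c) / a^(-2)) · b^5
= ((((((b^3 / b^2) · b^2)^(-1)) / ((c^3)^(-1))) / c) / a^(-2)) · b^5    [power of a quotient]
= ((((((b^3 / b^2)^(-1)) · ((b^2)^(-1))) / ((c^3)^(-1))) / c) / a^(-2)) · b^5    [power of a product]
= (((((((b^3)^(-1)) / ((b^2)^(-1))) · ((b^2)^(-1))) / ((c^3)^(-1))) / c) / a^(-2)) · b^5    [power of a quotient]
= (((((b^(-3) / ((b^2)^(-1))) · ((b^2)^(-1))) / ((c^3)^(-1))) / c) / a^(-2)) · b^5    [power of a power]
= (((((b^(-3) / b^(-2)) · ((b^2)^(-1))) / ((c^3)^(-1))) / c) / a^(-2)) · b^5    [power of a power]
= ((((b^(-1) · ((b^2)^(-1))) / ((c^3)^(-1))) / c) / a^(-2)) · b^5    [quotient of powers]
= ((((b^(-1) · b^(-2)) / ((c^3)^(-1))) / c) / a^(-2)) · b^5    [power of a power]
= (((b^(-3) / ((c^3)^(-1))) / c) / a^(-2)) · b^5    [product of powers]
= (((b^(-3) / c^(-3)) / c) / a^(-2)) · b^5    [power of a power]
= a^2b^2c^2    [quotient of powers; product of powers]

a^2b^2c^2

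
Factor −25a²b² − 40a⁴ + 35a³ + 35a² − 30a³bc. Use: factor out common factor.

5a²(−5b² − 8a² + 7a + 7 − 6abc)

−25a²b² − 40a⁴ + 35a³ + 35a² − 30a³bc
= 5(−5a²b² − 8a⁴ + 7a³ + 7a² − 6a³bc)    [factor out 5]
= 5a²(−5b² − 8a² + 7a + 7 − 6abc)    [factor out a²]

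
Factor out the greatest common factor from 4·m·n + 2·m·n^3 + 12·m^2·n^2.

4·m·n + 2·m·n^3 + 12·m^2·n^2
= 2(2·m·n + m·n^3 + 6·m^2·n^2)    [factor out 2]
= 2·m·n(2 + n^2 + 6·m·n)    [factor out m·n]

2·m·n(2 + n^2 + 6·m·n)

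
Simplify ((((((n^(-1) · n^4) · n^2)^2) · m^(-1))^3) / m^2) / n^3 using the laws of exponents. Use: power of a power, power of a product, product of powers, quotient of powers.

((((((n^(-1) · n^4) · n^2)^2) · m^(-1))^3) / m^2) / n^3
= ((((((n^(-1) · n^4) · n^2)^2)^3) · ((m^(-1))^3)) / m^2) / n^3    [power of a product]
= (((((n^(-1) · n^4) · n^2)^6) · ((m^(-1))^3)) / m^2) / n^3    [power of a power]
= (((((n^(-1) · n^4)^6) · ((n^2)^6)) · ((m^(-1))^3)) / m^2) / n^3    [power of a product]
= ((((((n^(-1))^6) · ((n^4)^6)) · ((n^2)^6)) · ((m^(-1))^3)) / m^2) / n^3    [power of a product]
= ((((n^(-6) · ((n^4)^6)) · ((n^2)^6)) · ((m^(-1))^3)) / m^2) / n^3    [power of a power]
= ((((n^(-6) · n^24) · ((n^2)^6)) · ((m^(-1))^3)) / m^2) / n^3    [power of a power]
= (((n^18 · ((n^2)^6)) · ((m^(-1))^3)) / m^2) / n^3    [product of powers]
= (((n^18 · n^12) · ((m^(-1))^3)) / m^2) / n^3    [power of a power]
= ((n^30 · ((m^(-1))^3)) / m^2) / n^3    [product of powers]
= ((n^30 · m^(-3)) / m^2) / n^3    [power of a power]
= m^(-5)·n^27    [quotient of powers]

m^(-5)·n^27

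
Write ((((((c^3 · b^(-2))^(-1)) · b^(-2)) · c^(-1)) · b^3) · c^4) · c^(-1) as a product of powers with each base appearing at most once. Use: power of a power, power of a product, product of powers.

((((((c^3 · b^(-2))^(-1)) · b^(-2)) · c^(-1)) · b^3) · c^4) · c^(-1)
= (((((((c^3)^(-1)) · ((b^(-2))^(-1))) · b^(-2)) · c^(-1)) · b^3) · c^4) · c^(-1)    [power of a product]
= (((((c^(-3) · ((b^(-2))^(-1))) · b^(-2)) · c^(-1)) · b^3) · c^4) · c^(-1)    [power of a power]
= (((((c^(-3) · b^2) · b^(-2)) · c^(-1)) · b^3) · c^4) · c^(-1)    [power of a power]
= b^3c^(-1)    [product of powers]

b^3c^(-1)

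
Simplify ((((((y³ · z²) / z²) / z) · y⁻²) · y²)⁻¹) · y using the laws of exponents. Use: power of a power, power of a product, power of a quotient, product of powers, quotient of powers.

((((((y³ · z²) / z²) / z) · y⁻²) · y²)⁻¹) · y
= ((((((y³ · z²) / z²) / z) · y⁻²)⁻¹) · ((y²)⁻¹)) · y    [power of a product]
= ((((((y³ · z²) / z²) / z)⁻¹) · ((y⁻²)⁻¹)) · ((y²)⁻¹)) · y    [power of a product]
= ((((((y³ · z²) / z²)⁻¹) / (z⁻¹)) · ((y⁻²)⁻¹)) · ((y²)⁻¹)) · y    [power of a quotient]
= ((((((y³ · z²)⁻¹) / ((z²)⁻¹)) / (z⁻¹)) · ((y⁻²)⁻¹)) · ((y²)⁻¹)) · y    [power of a quotient]
= (((((((y³)⁻¹) · ((z²)⁻¹)) / ((z²)⁻¹)) / (z⁻¹)) · ((y⁻²)⁻¹)) · ((y²)⁻¹)) · y    [power of a product]
= (((((y⁻³ · ((z²)⁻¹)) / ((z²)⁻¹)) / (z⁻¹)) · ((y⁻²)⁻¹)) · ((y²)⁻¹)) · y    [power of a power]
= (((((y⁻³ · z⁻²) / ((z²)⁻¹)) / (z⁻¹)) · ((y⁻²)⁻¹)) · ((y²)⁻¹)) · y    [power of a power]
= (((((y⁻³ · z⁻²) / z⁻²) / (z⁻¹)) · ((y⁻²)⁻¹)) · ((y²)⁻¹)) · y    [power of a power]
= (((((y⁻³ · z⁻²) / z⁻²) / z⁻¹) · y²) · ((y²)⁻¹)) · y    [power of a power]
= (((((y⁻³ · z⁻²) / z⁻²) / z⁻¹) · y²) · y⁻²) · y    [power of a power]
= y⁻²z    [quotient of powers; product of powers]

y⁻²z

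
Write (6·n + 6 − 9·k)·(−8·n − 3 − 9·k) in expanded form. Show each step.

−48·n^2 − 66·n + 18·k·n − 18 − 27·k + 81·k^2

(6·n + 6 − 9·k)·(−8·n − 3 − 9·k)
= −48·n^2 − 18·n − 54·k·n − 48·n − 18 − 54·k + 72·k·n + 27·k + 81·k^2    [distributive law]
= −48·n^2 − 66·n + 18·k·n − 18 − 27·k + 81·k^2    [combine like terms]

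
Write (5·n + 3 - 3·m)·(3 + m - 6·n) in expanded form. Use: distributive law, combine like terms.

-3·n + 23·m·n - 30·n^2 + 9 - 6·m - 3·m^2

(5·n + 3 - 3·m)·(3 + m - 6·n)
= 15·n + 5·m·n - 30·n^2 + 9 + 3·m - 18·n - 9·m - 3·m^2 + 18·m·n    [distributive law]
= -3·n + 23·m·n - 30·n^2 + 9 - 6·m - 3·m^2    [combine like terms]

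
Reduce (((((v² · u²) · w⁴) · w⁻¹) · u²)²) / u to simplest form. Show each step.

(((((v² · u²) · w⁴) · w⁻¹) · u²)²) / u
= (((((v² · u²) · w⁴) · w⁻¹)²) · ((u²)²)) / u    [power of a product]
= (((((v² · u²) · w⁴)²) · ((w⁻¹)²)) · ((u²)²)) / u    [power of a product]
= (((((v² · u²)²) · ((w⁴)²)) · ((w⁻¹)²)) · ((u²)²)) / u    [power of a product]
= ((((((v²)²) · ((u²)²)) · ((w⁴)²)) · ((w⁻¹)²)) · ((u²)²)) / u    [power of a product]
= ((((v⁴ · ((u²)²)) · ((w⁴)²)) · ((w⁻¹)²)) · ((u²)²)) / u    [power of a power]
= ((((v⁴ · u⁴) · ((w⁴)²)) · ((w⁻¹)²)) · ((u²)²)) / u    [power of a power]
= ((((v⁴ · u⁴) · w⁸) · ((w⁻¹)²)) · ((u²)²)) / u    [power of a power]
= ((((v⁴ · u⁴) · w⁸) · w⁻²) · ((u²)²)) / u    [power of a power]
= ((((v⁴ · u⁴) · w⁸) · w⁻²) · u⁴) / u    [power of a power]
= u⁷v⁴w⁶    [quotient of powers; product of powers]

u⁷v⁴w⁶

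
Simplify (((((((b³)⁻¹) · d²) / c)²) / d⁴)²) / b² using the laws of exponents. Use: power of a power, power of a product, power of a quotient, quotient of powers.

b⁻¹⁴c⁻⁴

(((((((b³)⁻¹) · d²) / c)²) / d⁴)²) / b²
= (((((((b³)⁻¹) · d²) / c)²)²) / ((d⁴)²)) / b²    [power of a quotient]
= ((((((b³)⁻¹) · d²) / c)⁴) / ((d⁴)²)) / b²    [power of a power]
= ((((((b³)⁻¹) · d²)⁴) / (c⁴)) / ((d⁴)²)) / b²    [power of a quotient]
= ((((((b³)⁻¹)⁴) · ((d²)⁴)) / (c⁴)) / ((d⁴)²)) / b²    [power of a product]
= (((((b³)⁻⁴) · ((d²)⁴)) / (c⁴)) / ((d⁴)²)) / b²    [power of a power]
= (((b⁻¹² · ((d²)⁴)) / (c⁴)) / ((d⁴)²)) / b²    [power of a power]
= (((b⁻¹² · d⁸) / (c⁴)) / ((d⁴)²)) / b²    [power of a power]
= (((b⁻¹² · d⁸) / c⁴) / d⁸) / b²    [power of a power]
= b⁻¹⁴c⁻⁴    [quotient of powers]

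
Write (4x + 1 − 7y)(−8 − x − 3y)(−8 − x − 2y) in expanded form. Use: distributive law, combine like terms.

(4x + 1 − 7y)(−8 − x − 3y)(−8 − x − 2y)
= (−32x − 4x^2 − 12xy − 8 − x − 3y + 56y + 7xy + 21y^2)(−8 − x − 2y)    [distributive law]
= (−33x − 4x^2 − 5xy − 8 + 53y + 21y^2)(−8 − x − 2y)    [combine like terms]
= 264x + 33x^2 + 66xy + 32x^2 + 4x^3 + 8x^2y + 40xy + 5x^2y + 10xy^2 + 64 + 8x + 16y − 424y − 53xy − 106y^2 − 168y^2 − 21xy^2 − 42y^3    [distributive law]
= 272x + 65x^2 + 53xy + 4x^3 + 13x^2y − 11xy^2 + 64 − 408y − 274y^2 − 42y^3    [combine like terms]

272x + 65x^2 + 53xy + 4x^3 + 13x^2y − 11xy^2 + 64 − 408y − 274y^2 − 42y^3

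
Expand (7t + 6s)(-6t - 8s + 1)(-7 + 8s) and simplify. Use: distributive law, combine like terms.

294t^2 - 336st^2 + 700st - 736s^2t - 49t + 384s^2 - 384s^3 - 42s

(7t + 6s)(-6t - 8s + 1)(-7 + 8s)
= (-42t^2 - 56st + 7t - 36st - 48s^2 + 6s)(-7 + 8s)    [distributive law]
= (-42t^2 - 92st + 7t - 48s^2 + 6s)(-7 + 8s)    [combine like terms]
= 294t^2 - 336st^2 + 644st - 736s^2t - 49t + 56st + 336s^2 - 384s^3 - 42s + 48s^2    [distributive law]
= 294t^2 - 336st^2 + 700st - 736s^2t - 49t + 384s^2 - 384s^3 - 42s    [combine like terms]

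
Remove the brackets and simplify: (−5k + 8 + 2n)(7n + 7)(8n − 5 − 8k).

(−5k + 8 + 2n)(7n + 7)(8n − 5 − 8k)
= (−35kn − 35k + 56n + 56 + 14n² + 14n)(8n − 5 − 8k)    [distributive law]
= (−35kn − 35k + 70n + 56 + 14n²)(8n − 5 − 8k)    [combine like terms]
= −280kn² + 175kn + 280k²n − 280kn + 175k + 280k² + 560n² − 350n − 560kn + 448n − 280 − 448k + 112n³ − 70n² − 112kn²    [distributive law]
= −392kn² − 665kn + 280k²n − 273k + 280k² + 490n² + 98n − 280 + 112n³    [combine like terms]

−392kn² − 665kn + 280k²n − 273k + 280k² + 490n² + 98n − 280 + 112n³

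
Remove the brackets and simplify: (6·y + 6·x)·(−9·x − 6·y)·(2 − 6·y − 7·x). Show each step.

−180·x·y + 792·x·y² + 954·x²·y − 72·y² + 216·y³ − 108·x² + 378·x³

(6·y + 6·x)·(−9·x − 6·y)·(2 − 6·y − 7·x)
= (−54·x·y − 36·y² − 54·x² − 36·x·y)·(2 − 6·y − 7·x)    [distributive law]
= (−90·x·y − 36·y² − 54·x²)·(2 − 6·y − 7·x)    [combine like terms]
= −180·x·y + 540·x·y² + 630·x²·y − 72·y² + 216·y³ + 252·x·y² − 108·x² + 324·x²·y + 378·x³    [distributive law]
= −180·x·y + 792·x·y² + 954·x²·y − 72·y² + 216·y³ − 108·x² + 378·x³    [combine like terms]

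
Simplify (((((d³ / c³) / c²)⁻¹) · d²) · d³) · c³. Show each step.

c⁸·d²

(((((d³ / c³) / c²)⁻¹) · d²) · d³) · c³
= (((((d³ / c³)⁻¹) / ((c²)⁻¹)) · d²) · d³) · c³    [power of a quotient]
= ((((((d³)⁻¹) / ((c³)⁻¹)) / ((c²)⁻¹)) · d²) · d³) · c³    [power of a quotient]
= ((((d⁻³ / ((c³)⁻¹)) / ((c²)⁻¹)) · d²) · d³) · c³    [power of a power]
= ((((d⁻³ / c⁻³) / ((c²)⁻¹)) · d²) · d³) · c³    [power of a power]
= ((((d⁻³ / c⁻³) / c⁻²) · d²) · d³) · c³    [power of a power]
= c⁸·d²    [quotient of powers; product of powers]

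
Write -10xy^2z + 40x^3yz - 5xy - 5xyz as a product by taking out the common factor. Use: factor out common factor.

5xy(-2yz + 8x^2z - 1 - z)

-10xy^2z + 40x^3yz - 5xy - 5xyz
= 5(-2xy^2z + 8x^3yz - xy - xyz)    [factor out 5]
= 5xy(-2yz + 8x^2z - 1 - z)    [factor out xy]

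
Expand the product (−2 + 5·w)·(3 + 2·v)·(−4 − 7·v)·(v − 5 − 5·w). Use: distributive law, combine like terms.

(−2 + 5·w)·(3 + 2·v)·(−4 − 7·v)·(v − 5 − 5·w)
= (−6 − 4·v + 15·w + 10·v·w)·(−4 − 7·v)·(v − 5 − 5·w)    [distributive law]
= (24 + 42·v + 16·v + 28·v^2 − 60·w − 105·v·w − 40·v·w − 70·v^2·w)·(v − 5 − 5·w)    [distributive law]
= (24 + 58·v + 28·v^2 − 60·w − 145·v·w − 70·v^2·w)·(v − 5 − 5·w)    [combine like terms]
= 24·v − 120 − 120·w + 58·v^2 − 290·v − 290·v·w + 28·v^3 − 140·v^2 − 140·v^2·w − 60·v·w + 300·w + 300·w^2 − 145·v^2·w + 725·v·w + 725·v·w^2 − 70·v^3·w + 350·v^2·w + 350·v^2·w^2    [distributive law]
= −266·v − 120 + 180·w − 82·v^2 + 375·v·w + 28·v^3 + 65·v^2·w + 300·w^2 + 725·v·w^2 − 70·v^3·w + 350·v^2·w^2    [combine like terms]

−266·v − 120 + 180·w − 82·v^2 + 375·v·w + 28·v^3 + 65·v^2·w + 300·w^2 + 725·v·w^2 − 70·v^3·w + 350·v^2·w^2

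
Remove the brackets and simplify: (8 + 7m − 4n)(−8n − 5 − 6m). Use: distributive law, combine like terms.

−44n − 40 − 83m − 32mn − 42m^2 + 32n^2

(8 + 7m − 4n)(−8n − 5 − 6m)
= −64n − 40 − 48m − 56mn − 35m − 42m^2 + 32n^2 + 20n + 24mn    [distributive law]
= −44n − 40 − 83m − 32mn − 42m^2 + 32n^2    [combine like terms]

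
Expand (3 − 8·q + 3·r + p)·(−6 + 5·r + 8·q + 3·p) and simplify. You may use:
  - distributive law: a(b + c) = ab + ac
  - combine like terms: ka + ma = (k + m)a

(3 − 8·q + 3·r + p)·(−6 + 5·r + 8·q + 3·p)
= −18 + 15·r + 24·q + 9·p + 48·q − 40·q·r − 64·q² − 24·p·q − 18·r + 15·r² + 24·q·r + 9·p·r − 6·p + 5·p·r + 8·p·q + 3·p²    [distributive law]
= −18 − 3·r + 72·q + 3·p − 16·q·r − 64·q² − 16·p·q + 15·r² + 14·p·r + 3·p²    [combine like terms]

−18 − 3·r + 72·q + 3·p − 16·q·r − 64·q² − 16·p·q + 15·r² + 14·p·r + 3·p²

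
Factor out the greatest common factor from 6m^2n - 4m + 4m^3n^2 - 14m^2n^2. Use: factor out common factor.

6m^2n - 4m + 4m^3n^2 - 14m^2n^2
= 2(3m^2n - 2m + 2m^3n^2 - 7m^2n^2)    [factor out 2]
= 2m(3mn - 2 + 2m^2n^2 - 7mn^2)    [factor out m]

2m(3mn - 2 + 2m^2n^2 - 7mn^2)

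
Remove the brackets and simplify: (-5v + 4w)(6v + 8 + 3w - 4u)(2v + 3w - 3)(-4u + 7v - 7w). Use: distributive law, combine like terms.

(-5v + 4w)(6v + 8 + 3w - 4u)(2v + 3w - 3)(-4u + 7v - 7w)
= (-30v^2 - 40v - 15vw + 20uv + 24vw + 32w + 12w^2 - 16uw)(2v + 3w - 3)(-4u + 7v - 7w)    [distributive law]
= (-30v^2 - 40v + 9vw + 20uv + 32w + 12w^2 - 16uw)(2v + 3w - 3)(-4u + 7v - 7w)    [combine like terms]
= (-60v^3 - 90v^2w + 90v^2 - 80v^2 - 120vw + 120v + 18v^2w + 27vw^2 - 27vw + 40uv^2 + 60uvw - 60uv + 64vw + 96w^2 - 96w + 24vw^2 + 36w^3 - 36w^2 - 32uvw - 48uw^2 + 48uw)(-4u + 7v - 7w)    [distributive law]
= (-60v^3 - 72v^2w + 10v^2 - 83vw + 120v + 51vw^2 + 40uv^2 + 28uvw - 60uv + 60w^2 - 96w + 36w^3 - 48uw^2 + 48uw)(-4u + 7v - 7w)    [combine like terms]
= 240uv^3 - 420v^4 + 420v^3w + 288uv^2w - 504v^3w + 504v^2w^2 - 40uv^2 + 70v^3 - 70v^2w + 332uvw - 581v^2w + 581vw^2 - 480uv + 840v^2 - 840vw - 204uvw^2 + 357v^2w^2 - 357vw^3 - 160u^2v^2 + 280uv^3 - 280uv^2w - 112u^2vw + 196uv^2w - 196uvw^2 + 240u^2v - 420uv^2 + 420uvw - 240uw^2 + 420vw^2 - 420w^3 + 384uw - 672vw + 672w^2 - 144uw^3 + 252vw^3 - 252w^4 + 192u^2w^2 - 336uvw^2 + 336uw^3 - 192u^2w + 336uvw - 336uw^2    [distributive law]
= 520uv^3 - 420v^4 - 84v^3w + 204uv^2w + 861v^2w^2 - 460uv^2 + 70v^3 - 651v^2w + 1088uvw + 1001vw^2 - 480uv + 840v^2 - 1512vw - 736uvw^2 - 105vw^3 - 160u^2v^2 - 112u^2vw + 240u^2v - 576uw^2 - 420w^3 + 384uw + 672w^2 + 192uw^3 - 252w^4 + 192u^2w^2 - 192u^2w    [combine like terms]

520uv^3 - 420v^4 - 84v^3w + 204uv^2w + 861v^2w^2 - 460uv^2 + 70v^3 - 651v^2w + 1088uvw + 1001vw^2 - 480uv + 840v^2 - 1512vw - 736uvw^2 - 105vw^3 - 160u^2v^2 - 112u^2vw + 240u^2v - 576uw^2 - 420w^3 + 384uw + 672w^2 + 192uw^3 - 252w^4 + 192u^2w^2 - 192u^2w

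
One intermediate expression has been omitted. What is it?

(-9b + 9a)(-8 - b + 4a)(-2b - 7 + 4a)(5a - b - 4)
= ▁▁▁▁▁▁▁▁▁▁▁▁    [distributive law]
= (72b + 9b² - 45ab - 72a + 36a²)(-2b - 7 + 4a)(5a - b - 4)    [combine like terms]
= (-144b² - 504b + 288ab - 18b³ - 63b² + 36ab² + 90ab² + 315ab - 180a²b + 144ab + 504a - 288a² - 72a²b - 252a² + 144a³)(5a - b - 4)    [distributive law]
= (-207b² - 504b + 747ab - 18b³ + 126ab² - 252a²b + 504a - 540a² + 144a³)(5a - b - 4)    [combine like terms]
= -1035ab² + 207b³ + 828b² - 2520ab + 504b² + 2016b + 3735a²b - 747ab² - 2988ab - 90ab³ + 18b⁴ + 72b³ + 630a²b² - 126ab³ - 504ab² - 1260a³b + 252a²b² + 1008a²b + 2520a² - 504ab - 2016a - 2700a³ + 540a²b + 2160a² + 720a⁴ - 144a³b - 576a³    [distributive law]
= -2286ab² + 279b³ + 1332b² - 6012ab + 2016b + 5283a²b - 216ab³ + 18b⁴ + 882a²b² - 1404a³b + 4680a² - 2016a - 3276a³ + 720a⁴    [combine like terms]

By distributive law:

(72b + 9b² - 36ab - 72a - 9ab + 36a²)(-2b - 7 + 4a)(5a - b - 4)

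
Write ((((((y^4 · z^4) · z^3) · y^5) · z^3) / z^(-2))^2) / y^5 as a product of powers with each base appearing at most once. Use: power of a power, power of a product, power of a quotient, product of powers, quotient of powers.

((((((y^4 · z^4) · z^3) · y^5) · z^3) / z^(-2))^2) / y^5
= ((((((y^4 · z^4) · z^3) · y^5) · z^3)^2) / ((z^(-2))^2)) / y^5    [power of a quotient]
= ((((((y^4 · z^4) · z^3) · y^5)^2) · ((z^3)^2)) / ((z^(-2))^2)) / y^5    [power of a product]
= ((((((y^4 · z^4) · z^3)^2) · ((y^5)^2)) · ((z^3)^2)) / ((z^(-2))^2)) / y^5    [power of a product]
= ((((((y^4 · z^4)^2) · ((z^3)^2)) · ((y^5)^2)) · ((z^3)^2)) / ((z^(-2))^2)) / y^5    [power of a product]
= (((((((y^4)^2) · ((z^4)^2)) · ((z^3)^2)) · ((y^5)^2)) · ((z^3)^2)) / ((z^(-2))^2)) / y^5    [power of a product]
= (((((y^8 · ((z^4)^2)) · ((z^3)^2)) · ((y^5)^2)) · ((z^3)^2)) / ((z^(-2))^2)) / y^5    [power of a power]
= (((((y^8 · z^8) · ((z^3)^2)) · ((y^5)^2)) · ((z^3)^2)) / ((z^(-2))^2)) / y^5    [power of a power]
= (((((y^8 · z^8) · z^6) · ((y^5)^2)) · ((z^3)^2)) / ((z^(-2))^2)) / y^5    [power of a power]
= (((((y^8 · z^8) · z^6) · y^10) · ((z^3)^2)) / ((z^(-2))^2)) / y^5    [power of a power]
= (((((y^8 · z^8) · z^6) · y^10) · z^6) / ((z^(-2))^2)) / y^5    [power of a power]
= (((((y^8 · z^8) · z^6) · y^10) · z^6) / z^(-4)) / y^5    [power of a power]
= y^13z^24    [quotient of powers; product of powers]

y^13z^24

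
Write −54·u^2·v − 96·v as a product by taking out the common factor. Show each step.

6·v(−9·u^2 − 16)

−54·u^2·v − 96·v
= 6(−9·u^2·v − 16·v)    [factor out 6]
= 6·v(−9·u^2 − 16)    [factor out v]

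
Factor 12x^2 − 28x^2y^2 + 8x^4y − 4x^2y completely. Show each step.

12x^2 − 28x^2y^2 + 8x^4y − 4x^2y
= 4(3x^2 − 7x^2y^2 + 2x^4y − x^2y)    [factor out 4]
= 4x^2(3 − 7y^2 + 2x^2y − y)    [factor out x^2]

4x^2(3 − 7y^2 + 2x^2y − y)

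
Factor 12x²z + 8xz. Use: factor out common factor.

12x²z + 8xz
= 4(3x²z + 2xz)    [factor out 4]
= 4xz(3x + 2)    [factor out xz]

4xz(3x + 2)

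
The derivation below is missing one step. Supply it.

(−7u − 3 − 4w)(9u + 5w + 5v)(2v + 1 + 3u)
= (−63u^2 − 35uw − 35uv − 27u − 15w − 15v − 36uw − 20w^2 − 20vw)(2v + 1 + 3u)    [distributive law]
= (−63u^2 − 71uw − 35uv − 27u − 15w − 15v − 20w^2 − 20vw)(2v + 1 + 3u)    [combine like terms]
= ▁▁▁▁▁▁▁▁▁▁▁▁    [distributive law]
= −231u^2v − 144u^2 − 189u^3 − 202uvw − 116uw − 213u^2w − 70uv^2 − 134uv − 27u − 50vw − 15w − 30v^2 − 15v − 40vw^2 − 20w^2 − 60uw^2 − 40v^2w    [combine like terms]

After distributive law, the bracketed line is:

−126u^2v − 63u^2 − 189u^3 − 142uvw − 71uw − 213u^2w − 70uv^2 − 35uv − 105u^2v − 54uv − 27u − 81u^2 − 30vw − 15w − 45uw − 30v^2 − 15v − 45uv − 40vw^2 − 20w^2 − 60uw^2 − 40v^2w − 20vw − 60uvw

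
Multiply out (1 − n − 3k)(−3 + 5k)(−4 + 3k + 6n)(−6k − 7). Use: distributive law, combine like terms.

383k − 84 − 324k² − 611kn + 210n − 297k³ + 57k²n + 102kn² − 126n² + 630k³n + 180k²n² + 270k⁴

(1 − n − 3k)(−3 + 5k)(−4 + 3k + 6n)(−6k − 7)
= (−3 + 5k + 3n − 5kn + 9k − 15k²)(−4 + 3k + 6n)(−6k − 7)    [distributive law]
= (−3 + 14k + 3n − 5kn − 15k²)(−4 + 3k + 6n)(−6k − 7)    [combine like terms]
= (12 − 9k − 18n − 56k + 42k² + 84kn − 12n + 9kn + 18n² + 20kn − 15k²n − 30kn² + 60k² − 45k³ − 90k²n)(−6k − 7)    [distributive law]
= (12 − 65k − 30n + 102k² + 113kn + 18n² − 105k²n − 30kn² − 45k³)(−6k − 7)    [combine like terms]
= −72k − 84 + 390k² + 455k + 180kn + 210n − 612k³ − 714k² − 678k²n − 791kn − 108kn² − 126n² + 630k³n + 735k²n + 180k²n² + 210kn² + 270k⁴ + 315k³    [distributive law]
= 383k − 84 − 324k² − 611kn + 210n − 297k³ + 57k²n + 102kn² − 126n² + 630k³n + 180k²n² + 270k⁴    [combine like terms]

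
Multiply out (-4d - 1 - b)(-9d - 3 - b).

36d² + 21d + 13bd + 3 + 4b + b²

(-4d - 1 - b)(-9d - 3 - b)
= 36d² + 12d + 4bd + 9d + 3 + b + 9bd + 3b + b²    [distributive law]
= 36d² + 21d + 13bd + 3 + 4b + b²    [combine like terms]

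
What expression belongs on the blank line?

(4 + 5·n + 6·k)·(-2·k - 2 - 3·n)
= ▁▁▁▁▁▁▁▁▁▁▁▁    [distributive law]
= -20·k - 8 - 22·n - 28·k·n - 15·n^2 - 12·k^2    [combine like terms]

By distributive law:

-8·k - 8 - 12·n - 10·k·n - 10·n - 15·n^2 - 12·k^2 - 12·k - 18·k·n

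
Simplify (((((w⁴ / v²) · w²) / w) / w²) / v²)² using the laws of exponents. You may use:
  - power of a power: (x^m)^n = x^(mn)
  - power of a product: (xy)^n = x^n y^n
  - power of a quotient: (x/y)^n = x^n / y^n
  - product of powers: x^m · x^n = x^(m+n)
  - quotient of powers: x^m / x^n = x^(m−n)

v⁻⁸w⁶

(((((w⁴ / v²) · w²) / w) / w²) / v²)²
= (((((w⁴ / v²) · w²) / w) / w²)²) / ((v²)²)    [power of a quotient]
= (((((w⁴ / v²) · w²) / w)²) / ((w²)²)) / ((v²)²)    [power of a quotient]
= (((((w⁴ / v²) · w²)²) / (w²)) / ((w²)²)) / ((v²)²)    [power of a quotient]
= (((((w⁴ / v²)²) · ((w²)²)) / (w²)) / ((w²)²)) / ((v²)²)    [power of a product]
= ((((((w⁴)²) / ((v²)²)) · ((w²)²)) / (w²)) / ((w²)²)) / ((v²)²)    [power of a quotient]
= ((((w⁸ / ((v²)²)) · ((w²)²)) / (w²)) / ((w²)²)) / ((v²)²)    [power of a power]
= ((((w⁸ / v⁴) · ((w²)²)) / (w²)) / ((w²)²)) / ((v²)²)    [power of a power]
= ((((w⁸ / v⁴) · w⁴) / (w²)) / ((w²)²)) / ((v²)²)    [power of a power]
= ((((w⁸ / v⁴) · w⁴) / w²) / w⁴) / ((v²)²)    [power of a power]
= ((((w⁸ / v⁴) · w⁴) / w²) / w⁴) / v⁴    [power of a power]
= v⁻⁸w⁶    [quotient of powers; product of powers]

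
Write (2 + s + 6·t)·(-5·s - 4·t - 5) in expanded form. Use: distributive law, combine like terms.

(2 + s + 6·t)·(-5·s - 4·t - 5)
= -10·s - 8·t - 10 - 5·s^2 - 4·s·t - 5·s - 30·s·t - 24·t^2 - 30·t    [distributive law]
= -15·s - 38·t - 10 - 5·s^2 - 34·s·t - 24·t^2    [combine like terms]

-15·s - 38·t - 10 - 5·s^2 - 34·s·t - 24·t^2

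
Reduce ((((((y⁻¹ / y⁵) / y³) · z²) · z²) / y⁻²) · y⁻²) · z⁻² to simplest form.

y⁻⁹z²

((((((y⁻¹ / y⁵) / y³) · z²) · z²) / y⁻²) · y⁻²) · z⁻²
= (((((y⁻⁶ / y³) · z²) · z²) / y⁻²) · y⁻²) · z⁻²    [quotient of powers]
= ((((y⁻⁹ · z²) · z²) / y⁻²) · y⁻²) · z⁻²    [quotient of powers]
= y⁻⁹z²    [quotient of powers; product of powers]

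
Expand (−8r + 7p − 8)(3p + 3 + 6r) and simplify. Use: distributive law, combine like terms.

(−8r + 7p − 8)(3p + 3 + 6r)
= −24pr − 24r − 48r^2 + 21p^2 + 21p + 42pr − 24p − 24 − 48r    [distributive law]
= 18pr − 72r − 48r^2 + 21p^2 − 3p − 24    [combine like terms]

18pr − 72r − 48r^2 + 21p^2 − 3p − 24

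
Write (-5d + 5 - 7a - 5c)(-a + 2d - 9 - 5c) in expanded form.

-9ad - 10d² + 55d + 15cd + 58a - 45 + 20c + 7a² + 40ac + 25c²

(-5d + 5 - 7a - 5c)(-a + 2d - 9 - 5c)
= 5ad - 10d² + 45d + 25cd - 5a + 10d - 45 - 25c + 7a² - 14ad + 63a + 35ac + 5ac - 10cd + 45c + 25c²    [distributive law]
= -9ad - 10d² + 55d + 15cd + 58a - 45 + 20c + 7a² + 40ac + 25c²    [combine like terms]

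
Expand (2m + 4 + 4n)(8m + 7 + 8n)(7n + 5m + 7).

352m^2n + 80m^3 + 342m^2 + 958mn + 462m + 496mn^2 + 616n + 196 + 644n^2 + 224n^3

(2m + 4 + 4n)(8m + 7 + 8n)(7n + 5m + 7)
= (16m^2 + 14m + 16mn + 32m + 28 + 32n + 32mn + 28n + 32n^2)(7n + 5m + 7)    [distributive law]
= (16m^2 + 46m + 48mn + 28 + 60n + 32n^2)(7n + 5m + 7)    [combine like terms]
= 112m^2n + 80m^3 + 112m^2 + 322mn + 230m^2 + 322m + 336mn^2 + 240m^2n + 336mn + 196n + 140m + 196 + 420n^2 + 300mn + 420n + 224n^3 + 160mn^2 + 224n^2    [distributive law]
= 352m^2n + 80m^3 + 342m^2 + 958mn + 462m + 496mn^2 + 616n + 196 + 644n^2 + 224n^3    [combine like terms]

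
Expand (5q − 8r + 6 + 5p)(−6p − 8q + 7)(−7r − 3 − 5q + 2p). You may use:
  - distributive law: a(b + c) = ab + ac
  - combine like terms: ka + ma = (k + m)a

(5q − 8r + 6 + 5p)(−6p − 8q + 7)(−7r − 3 − 5q + 2p)
= (−30pq − 40q^2 + 35q + 48pr + 64qr − 56r − 36p − 48q + 42 − 30p^2 − 40pq + 35p)(−7r − 3 − 5q + 2p)    [distributive law]
= (−70pq − 40q^2 − 13q + 48pr + 64qr − 56r − p + 42 − 30p^2)(−7r − 3 − 5q + 2p)    [combine like terms]
= 490pqr + 210pq + 350pq^2 − 140p^2q + 280q^2r + 120q^2 + 200q^3 − 80pq^2 + 91qr + 39q + 65q^2 − 26pq − 336pr^2 − 144pr − 240pqr + 96p^2r − 448qr^2 − 192qr − 320q^2r + 128pqr + 392r^2 + 168r + 280qr − 112pr + 7pr + 3p + 5pq − 2p^2 − 294r − 126 − 210q + 84p + 210p^2r + 90p^2 + 150p^2q − 60p^3    [distributive law]
= 378pqr + 189pq + 270pq^2 + 10p^2q − 40q^2r + 185q^2 + 200q^3 + 179qr − 171q − 336pr^2 − 249pr + 306p^2r − 448qr^2 + 392r^2 − 126r + 87p + 88p^2 − 126 − 60p^3    [combine like terms]

378pqr + 189pq + 270pq^2 + 10p^2q − 40q^2r + 185q^2 + 200q^3 + 179qr − 171q − 336pr^2 − 249pr + 306p^2r − 448qr^2 + 392r^2 − 126r + 87p + 88p^2 − 126 − 60p^3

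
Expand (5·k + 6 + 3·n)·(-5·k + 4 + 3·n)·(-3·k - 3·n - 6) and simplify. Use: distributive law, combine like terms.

75·k³ + 75·k²·n + 180·k² - 60·k·n - 12·k - 252·n - 144 - 144·n² - 27·k·n² - 27·n³

(5·k + 6 + 3·n)·(-5·k + 4 + 3·n)·(-3·k - 3·n - 6)
= (-25·k² + 20·k + 15·k·n - 30·k + 24 + 18·n - 15·k·n + 12·n + 9·n²)·(-3·k - 3·n - 6)    [distributive law]
= (-25·k² - 10·k + 24 + 30·n + 9·n²)·(-3·k - 3·n - 6)    [combine like terms]
= 75·k³ + 75·k²·n + 150·k² + 30·k² + 30·k·n + 60·k - 72·k - 72·n - 144 - 90·k·n - 90·n² - 180·n - 27·k·n² - 27·n³ - 54·n²    [distributive law]
= 75·k³ + 75·k²·n + 180·k² - 60·k·n - 12·k - 252·n - 144 - 144·n² - 27·k·n² - 27·n³    [combine like terms]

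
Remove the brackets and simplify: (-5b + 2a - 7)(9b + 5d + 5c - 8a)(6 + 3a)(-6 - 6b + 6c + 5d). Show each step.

3888b^2 + 1620b^3 - 720b^2c - 450b^2d - 144ab^2 + 810ab^3 - 360ab^2c - 225ab^2d + 270bd - 1650bcd - 750bd^2 + 1515abd - 825abcd - 375abd^2 - 108bc - 900bc^2 + 1674abc - 450abc^2 - 2970ab - 1476a^2b - 1044a^2b^2 + 864a^2bc + 690a^2bd + 1950ad - 495acd - 225ad^2 + 180a^2d + 330a^2cd + 150a^2d^2 + 2286ac - 270ac^2 + 252a^2c + 180a^2c^2 - 432a^2 + 288a^3 + 288a^3b - 288a^3c - 240a^3d + 2268b + 1260d - 2310cd - 1050d^2 + 1260c - 1260c^2 - 2016a

(-5b + 2a - 7)(9b + 5d + 5c - 8a)(6 + 3a)(-6 - 6b + 6c + 5d)
= (-45b^2 - 25bd - 25bc + 40ab + 18ab + 10ad + 10ac - 16a^2 - 63b - 35d - 35c + 56a)(6 + 3a)(-6 - 6b + 6c + 5d)    [distributive law]
= (-45b^2 - 25bd - 25bc + 58ab + 10ad + 10ac - 16a^2 - 63b - 35d - 35c + 56a)(6 + 3a)(-6 - 6b + 6c + 5d)    [combine like terms]
= (-270b^2 - 135ab^2 - 150bd - 75abd - 150bc - 75abc + 348ab + 174a^2b + 60ad + 30a^2d + 60ac + 30a^2c - 96a^2 - 48a^3 - 378b - 189ab - 210d - 105ad - 210c - 105ac + 336a + 168a^2)(-6 - 6b + 6c + 5d)    [distributive law]
= (-270b^2 - 135ab^2 - 150bd - 75abd - 150bc - 75abc + 159ab + 174a^2b - 45ad + 30a^2d - 45ac + 30a^2c + 72a^2 - 48a^3 - 378b - 210d - 210c + 336a)(-6 - 6b + 6c + 5d)    [combine like terms]
= 1620b^2 + 1620b^3 - 1620b^2c - 1350b^2d + 810ab^2 + 810ab^3 - 810ab^2c - 675ab^2d + 900bd + 900b^2d - 900bcd - 750bd^2 + 450abd + 450ab^2d - 450abcd - 375abd^2 + 900bc + 900b^2c - 900bc^2 - 750bcd + 450abc + 450ab^2c - 450abc^2 - 375abcd - 954ab - 954ab^2 + 954abc + 795abd - 1044a^2b - 1044a^2b^2 + 1044a^2bc + 870a^2bd + 270ad + 270abd - 270acd - 225ad^2 - 180a^2d - 180a^2bd + 180a^2cd + 150a^2d^2 + 270ac + 270abc - 270ac^2 - 225acd - 180a^2c - 180a^2bc + 180a^2c^2 + 150a^2cd - 432a^2 - 432a^2b + 432a^2c + 360a^2d + 288a^3 + 288a^3b - 288a^3c - 240a^3d + 2268b + 2268b^2 - 2268bc - 1890bd + 1260d + 1260bd - 1260cd - 1050d^2 + 1260c + 1260bc - 1260c^2 - 1050cd - 2016a - 2016ab + 2016ac + 1680ad    [distributive law]
= 3888b^2 + 1620b^3 - 720b^2c - 450b^2d - 144ab^2 + 810ab^3 - 360ab^2c - 225ab^2d + 270bd - 1650bcd - 750bd^2 + 1515abd - 825abcd - 375abd^2 - 108bc - 900bc^2 + 1674abc - 450abc^2 - 2970ab - 1476a^2b - 1044a^2b^2 + 864a^2bc + 690a^2bd + 1950ad - 495acd - 225ad^2 + 180a^2d + 330a^2cd + 150a^2d^2 + 2286ac - 270ac^2 + 252a^2c + 180a^2c^2 - 432a^2 + 288a^3 + 288a^3b - 288a^3c - 240a^3d + 2268b + 1260d - 2310cd - 1050d^2 + 1260c - 1260c^2 - 2016a    [combine like terms]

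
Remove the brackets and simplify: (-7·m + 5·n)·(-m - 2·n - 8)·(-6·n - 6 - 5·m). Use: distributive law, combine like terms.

(-7·m + 5·n)·(-m - 2·n - 8)·(-6·n - 6 - 5·m)
= (7·m^2 + 14·m·n + 56·m - 5·m·n - 10·n^2 - 40·n)·(-6·n - 6 - 5·m)    [distributive law]
= (7·m^2 + 9·m·n + 56·m - 10·n^2 - 40·n)·(-6·n - 6 - 5·m)    [combine like terms]
= -42·m^2·n - 42·m^2 - 35·m^3 - 54·m·n^2 - 54·m·n - 45·m^2·n - 336·m·n - 336·m - 280·m^2 + 60·n^3 + 60·n^2 + 50·m·n^2 + 240·n^2 + 240·n + 200·m·n    [distributive law]
= -87·m^2·n - 322·m^2 - 35·m^3 - 4·m·n^2 - 190·m·n - 336·m + 60·n^3 + 300·n^2 + 240·n    [combine like terms]

-87·m^2·n - 322·m^2 - 35·m^3 - 4·m·n^2 - 190·m·n - 336·m + 60·n^3 + 300·n^2 + 240·n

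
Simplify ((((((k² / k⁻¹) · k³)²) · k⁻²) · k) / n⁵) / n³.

((((((k² / k⁻¹) · k³)²) · k⁻²) · k) / n⁵) / n³
= ((((((k² / k⁻¹)²) · ((k³)²)) · k⁻²) · k) / n⁵) / n³    [power of a product]
= (((((((k²)²) / ((k⁻¹)²)) · ((k³)²)) · k⁻²) · k) / n⁵) / n³    [power of a quotient]
= (((((k⁴ / ((k⁻¹)²)) · ((k³)²)) · k⁻²) · k) / n⁵) / n³    [power of a power]
= (((((k⁴ / k⁻²) · ((k³)²)) · k⁻²) · k) / n⁵) / n³    [power of a power]
= ((((k⁶ · ((k³)²)) · k⁻²) · k) / n⁵) / n³    [quotient of powers]
= ((((k⁶ · k⁶) · k⁻²) · k) / n⁵) / n³    [power of a power]
= (((k¹² · k⁻²) · k) / n⁵) / n³    [product of powers]
= ((k¹⁰ · k) / n⁵) / n³    [product of powers]
= (k¹¹ / n⁵) / n³    [product of powers]
= k¹¹n⁻⁸    [quotient of powers; product of powers]

k¹¹n⁻⁸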